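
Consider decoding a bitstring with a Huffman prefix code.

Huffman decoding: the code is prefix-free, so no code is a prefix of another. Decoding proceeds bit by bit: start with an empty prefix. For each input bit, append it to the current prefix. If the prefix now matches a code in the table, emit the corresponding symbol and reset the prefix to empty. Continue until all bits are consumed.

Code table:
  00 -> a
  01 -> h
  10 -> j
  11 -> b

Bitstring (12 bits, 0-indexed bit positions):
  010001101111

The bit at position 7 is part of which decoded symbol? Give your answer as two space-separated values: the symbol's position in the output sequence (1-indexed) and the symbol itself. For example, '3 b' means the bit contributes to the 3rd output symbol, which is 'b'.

Answer: 4 j

Derivation:
Bit 0: prefix='0' (no match yet)
Bit 1: prefix='01' -> emit 'h', reset
Bit 2: prefix='0' (no match yet)
Bit 3: prefix='00' -> emit 'a', reset
Bit 4: prefix='0' (no match yet)
Bit 5: prefix='01' -> emit 'h', reset
Bit 6: prefix='1' (no match yet)
Bit 7: prefix='10' -> emit 'j', reset
Bit 8: prefix='1' (no match yet)
Bit 9: prefix='11' -> emit 'b', reset
Bit 10: prefix='1' (no match yet)
Bit 11: prefix='11' -> emit 'b', reset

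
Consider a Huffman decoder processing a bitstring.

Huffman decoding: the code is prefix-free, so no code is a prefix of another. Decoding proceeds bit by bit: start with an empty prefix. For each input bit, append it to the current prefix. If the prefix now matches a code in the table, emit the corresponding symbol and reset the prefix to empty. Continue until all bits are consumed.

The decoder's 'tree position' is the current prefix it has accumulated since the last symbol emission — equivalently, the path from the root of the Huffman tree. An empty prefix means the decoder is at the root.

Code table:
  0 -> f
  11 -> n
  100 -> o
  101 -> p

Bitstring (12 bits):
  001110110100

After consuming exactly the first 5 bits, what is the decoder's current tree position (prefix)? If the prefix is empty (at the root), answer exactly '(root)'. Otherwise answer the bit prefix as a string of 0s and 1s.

Answer: 1

Derivation:
Bit 0: prefix='0' -> emit 'f', reset
Bit 1: prefix='0' -> emit 'f', reset
Bit 2: prefix='1' (no match yet)
Bit 3: prefix='11' -> emit 'n', reset
Bit 4: prefix='1' (no match yet)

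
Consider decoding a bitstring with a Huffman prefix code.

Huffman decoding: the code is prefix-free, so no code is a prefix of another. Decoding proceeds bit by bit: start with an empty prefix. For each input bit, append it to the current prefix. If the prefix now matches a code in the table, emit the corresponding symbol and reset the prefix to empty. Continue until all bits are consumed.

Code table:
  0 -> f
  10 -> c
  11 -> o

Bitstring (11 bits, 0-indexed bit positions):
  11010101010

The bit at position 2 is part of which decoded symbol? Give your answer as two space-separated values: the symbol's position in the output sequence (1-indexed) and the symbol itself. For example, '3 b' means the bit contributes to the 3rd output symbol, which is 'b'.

Answer: 2 f

Derivation:
Bit 0: prefix='1' (no match yet)
Bit 1: prefix='11' -> emit 'o', reset
Bit 2: prefix='0' -> emit 'f', reset
Bit 3: prefix='1' (no match yet)
Bit 4: prefix='10' -> emit 'c', reset
Bit 5: prefix='1' (no match yet)
Bit 6: prefix='10' -> emit 'c', reset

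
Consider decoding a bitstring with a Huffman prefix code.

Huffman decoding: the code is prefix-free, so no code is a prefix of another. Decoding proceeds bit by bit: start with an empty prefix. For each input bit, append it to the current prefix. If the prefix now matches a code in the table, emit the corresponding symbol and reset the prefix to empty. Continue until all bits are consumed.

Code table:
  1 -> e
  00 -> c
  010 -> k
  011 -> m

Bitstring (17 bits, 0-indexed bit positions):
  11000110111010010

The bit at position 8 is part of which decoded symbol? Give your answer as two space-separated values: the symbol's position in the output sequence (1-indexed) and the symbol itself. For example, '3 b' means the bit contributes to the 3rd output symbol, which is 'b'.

Bit 0: prefix='1' -> emit 'e', reset
Bit 1: prefix='1' -> emit 'e', reset
Bit 2: prefix='0' (no match yet)
Bit 3: prefix='00' -> emit 'c', reset
Bit 4: prefix='0' (no match yet)
Bit 5: prefix='01' (no match yet)
Bit 6: prefix='011' -> emit 'm', reset
Bit 7: prefix='0' (no match yet)
Bit 8: prefix='01' (no match yet)
Bit 9: prefix='011' -> emit 'm', reset
Bit 10: prefix='1' -> emit 'e', reset
Bit 11: prefix='0' (no match yet)
Bit 12: prefix='01' (no match yet)

Answer: 5 m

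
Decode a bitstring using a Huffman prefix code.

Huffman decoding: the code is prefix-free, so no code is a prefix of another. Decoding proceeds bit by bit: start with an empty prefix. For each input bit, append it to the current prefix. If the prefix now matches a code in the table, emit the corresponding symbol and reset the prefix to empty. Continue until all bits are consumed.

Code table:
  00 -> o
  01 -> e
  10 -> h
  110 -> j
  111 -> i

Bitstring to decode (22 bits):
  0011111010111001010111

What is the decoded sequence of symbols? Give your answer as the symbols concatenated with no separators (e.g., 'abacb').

Bit 0: prefix='0' (no match yet)
Bit 1: prefix='00' -> emit 'o', reset
Bit 2: prefix='1' (no match yet)
Bit 3: prefix='11' (no match yet)
Bit 4: prefix='111' -> emit 'i', reset
Bit 5: prefix='1' (no match yet)
Bit 6: prefix='11' (no match yet)
Bit 7: prefix='110' -> emit 'j', reset
Bit 8: prefix='1' (no match yet)
Bit 9: prefix='10' -> emit 'h', reset
Bit 10: prefix='1' (no match yet)
Bit 11: prefix='11' (no match yet)
Bit 12: prefix='111' -> emit 'i', reset
Bit 13: prefix='0' (no match yet)
Bit 14: prefix='00' -> emit 'o', reset
Bit 15: prefix='1' (no match yet)
Bit 16: prefix='10' -> emit 'h', reset
Bit 17: prefix='1' (no match yet)
Bit 18: prefix='10' -> emit 'h', reset
Bit 19: prefix='1' (no match yet)
Bit 20: prefix='11' (no match yet)
Bit 21: prefix='111' -> emit 'i', reset

Answer: oijhiohhi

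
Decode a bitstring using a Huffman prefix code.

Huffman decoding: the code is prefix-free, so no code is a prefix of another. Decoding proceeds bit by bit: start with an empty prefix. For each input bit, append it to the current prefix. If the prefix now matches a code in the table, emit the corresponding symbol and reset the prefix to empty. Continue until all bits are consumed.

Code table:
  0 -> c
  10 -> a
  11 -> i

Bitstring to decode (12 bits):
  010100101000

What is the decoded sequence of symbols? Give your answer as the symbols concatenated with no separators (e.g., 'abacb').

Answer: caacaacc

Derivation:
Bit 0: prefix='0' -> emit 'c', reset
Bit 1: prefix='1' (no match yet)
Bit 2: prefix='10' -> emit 'a', reset
Bit 3: prefix='1' (no match yet)
Bit 4: prefix='10' -> emit 'a', reset
Bit 5: prefix='0' -> emit 'c', reset
Bit 6: prefix='1' (no match yet)
Bit 7: prefix='10' -> emit 'a', reset
Bit 8: prefix='1' (no match yet)
Bit 9: prefix='10' -> emit 'a', reset
Bit 10: prefix='0' -> emit 'c', reset
Bit 11: prefix='0' -> emit 'c', reset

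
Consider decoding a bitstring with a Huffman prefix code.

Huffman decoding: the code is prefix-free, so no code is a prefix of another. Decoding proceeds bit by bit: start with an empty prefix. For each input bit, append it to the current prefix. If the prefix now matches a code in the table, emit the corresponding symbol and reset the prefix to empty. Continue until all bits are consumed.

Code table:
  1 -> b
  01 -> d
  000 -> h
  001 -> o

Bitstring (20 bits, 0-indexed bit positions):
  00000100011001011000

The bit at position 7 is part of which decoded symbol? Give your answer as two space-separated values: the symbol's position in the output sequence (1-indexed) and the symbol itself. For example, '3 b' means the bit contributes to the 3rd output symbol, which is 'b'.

Bit 0: prefix='0' (no match yet)
Bit 1: prefix='00' (no match yet)
Bit 2: prefix='000' -> emit 'h', reset
Bit 3: prefix='0' (no match yet)
Bit 4: prefix='00' (no match yet)
Bit 5: prefix='001' -> emit 'o', reset
Bit 6: prefix='0' (no match yet)
Bit 7: prefix='00' (no match yet)
Bit 8: prefix='000' -> emit 'h', reset
Bit 9: prefix='1' -> emit 'b', reset
Bit 10: prefix='1' -> emit 'b', reset
Bit 11: prefix='0' (no match yet)

Answer: 3 h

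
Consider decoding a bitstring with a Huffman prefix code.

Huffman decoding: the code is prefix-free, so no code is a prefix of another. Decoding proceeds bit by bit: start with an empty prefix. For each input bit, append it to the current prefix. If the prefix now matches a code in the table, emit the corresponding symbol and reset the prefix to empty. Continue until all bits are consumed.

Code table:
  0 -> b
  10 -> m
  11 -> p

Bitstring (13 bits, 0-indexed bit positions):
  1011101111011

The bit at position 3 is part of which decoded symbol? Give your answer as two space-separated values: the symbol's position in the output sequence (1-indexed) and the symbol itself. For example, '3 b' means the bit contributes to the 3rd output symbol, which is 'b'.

Answer: 2 p

Derivation:
Bit 0: prefix='1' (no match yet)
Bit 1: prefix='10' -> emit 'm', reset
Bit 2: prefix='1' (no match yet)
Bit 3: prefix='11' -> emit 'p', reset
Bit 4: prefix='1' (no match yet)
Bit 5: prefix='10' -> emit 'm', reset
Bit 6: prefix='1' (no match yet)
Bit 7: prefix='11' -> emit 'p', reset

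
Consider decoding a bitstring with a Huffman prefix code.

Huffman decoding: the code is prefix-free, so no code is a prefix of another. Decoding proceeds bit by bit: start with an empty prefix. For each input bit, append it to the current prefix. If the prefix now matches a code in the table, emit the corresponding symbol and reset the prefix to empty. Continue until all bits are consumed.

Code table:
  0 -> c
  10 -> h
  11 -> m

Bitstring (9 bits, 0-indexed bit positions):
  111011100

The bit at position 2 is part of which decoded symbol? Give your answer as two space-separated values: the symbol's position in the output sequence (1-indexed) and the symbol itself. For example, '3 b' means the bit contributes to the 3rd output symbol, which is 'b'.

Bit 0: prefix='1' (no match yet)
Bit 1: prefix='11' -> emit 'm', reset
Bit 2: prefix='1' (no match yet)
Bit 3: prefix='10' -> emit 'h', reset
Bit 4: prefix='1' (no match yet)
Bit 5: prefix='11' -> emit 'm', reset
Bit 6: prefix='1' (no match yet)

Answer: 2 h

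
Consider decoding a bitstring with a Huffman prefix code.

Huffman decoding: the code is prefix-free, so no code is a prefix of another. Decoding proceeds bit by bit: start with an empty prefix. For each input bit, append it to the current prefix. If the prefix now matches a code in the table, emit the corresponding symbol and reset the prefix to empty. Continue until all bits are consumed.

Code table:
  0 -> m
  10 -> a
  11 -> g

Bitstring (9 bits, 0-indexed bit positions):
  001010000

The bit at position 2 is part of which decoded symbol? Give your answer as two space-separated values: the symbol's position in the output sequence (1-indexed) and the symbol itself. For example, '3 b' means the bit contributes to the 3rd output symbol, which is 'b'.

Bit 0: prefix='0' -> emit 'm', reset
Bit 1: prefix='0' -> emit 'm', reset
Bit 2: prefix='1' (no match yet)
Bit 3: prefix='10' -> emit 'a', reset
Bit 4: prefix='1' (no match yet)
Bit 5: prefix='10' -> emit 'a', reset
Bit 6: prefix='0' -> emit 'm', reset

Answer: 3 a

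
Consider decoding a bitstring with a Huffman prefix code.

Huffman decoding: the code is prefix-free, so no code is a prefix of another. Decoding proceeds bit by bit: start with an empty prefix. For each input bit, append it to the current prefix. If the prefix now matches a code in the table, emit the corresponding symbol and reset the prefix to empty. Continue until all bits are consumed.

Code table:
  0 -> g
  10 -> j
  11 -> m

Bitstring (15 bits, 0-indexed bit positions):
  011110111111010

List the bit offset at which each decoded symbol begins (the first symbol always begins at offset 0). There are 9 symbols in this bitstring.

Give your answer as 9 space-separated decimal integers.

Answer: 0 1 3 5 6 8 10 12 13

Derivation:
Bit 0: prefix='0' -> emit 'g', reset
Bit 1: prefix='1' (no match yet)
Bit 2: prefix='11' -> emit 'm', reset
Bit 3: prefix='1' (no match yet)
Bit 4: prefix='11' -> emit 'm', reset
Bit 5: prefix='0' -> emit 'g', reset
Bit 6: prefix='1' (no match yet)
Bit 7: prefix='11' -> emit 'm', reset
Bit 8: prefix='1' (no match yet)
Bit 9: prefix='11' -> emit 'm', reset
Bit 10: prefix='1' (no match yet)
Bit 11: prefix='11' -> emit 'm', reset
Bit 12: prefix='0' -> emit 'g', reset
Bit 13: prefix='1' (no match yet)
Bit 14: prefix='10' -> emit 'j', reset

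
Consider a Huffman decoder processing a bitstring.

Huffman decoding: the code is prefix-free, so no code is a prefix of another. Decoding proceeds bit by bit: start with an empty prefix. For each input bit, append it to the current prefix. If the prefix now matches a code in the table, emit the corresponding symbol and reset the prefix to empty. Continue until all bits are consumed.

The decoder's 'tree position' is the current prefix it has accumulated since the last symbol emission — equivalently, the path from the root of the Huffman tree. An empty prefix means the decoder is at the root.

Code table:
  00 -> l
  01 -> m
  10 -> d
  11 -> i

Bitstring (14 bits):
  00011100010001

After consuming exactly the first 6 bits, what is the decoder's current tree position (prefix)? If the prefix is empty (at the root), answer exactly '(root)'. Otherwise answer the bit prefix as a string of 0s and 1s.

Answer: (root)

Derivation:
Bit 0: prefix='0' (no match yet)
Bit 1: prefix='00' -> emit 'l', reset
Bit 2: prefix='0' (no match yet)
Bit 3: prefix='01' -> emit 'm', reset
Bit 4: prefix='1' (no match yet)
Bit 5: prefix='11' -> emit 'i', reset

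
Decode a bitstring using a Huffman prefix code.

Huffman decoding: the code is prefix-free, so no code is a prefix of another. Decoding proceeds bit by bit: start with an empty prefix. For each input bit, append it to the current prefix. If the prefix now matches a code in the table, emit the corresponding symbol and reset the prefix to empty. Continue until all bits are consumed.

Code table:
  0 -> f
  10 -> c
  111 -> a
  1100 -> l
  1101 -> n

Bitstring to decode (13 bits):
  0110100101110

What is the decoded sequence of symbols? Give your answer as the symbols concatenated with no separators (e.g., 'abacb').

Bit 0: prefix='0' -> emit 'f', reset
Bit 1: prefix='1' (no match yet)
Bit 2: prefix='11' (no match yet)
Bit 3: prefix='110' (no match yet)
Bit 4: prefix='1101' -> emit 'n', reset
Bit 5: prefix='0' -> emit 'f', reset
Bit 6: prefix='0' -> emit 'f', reset
Bit 7: prefix='1' (no match yet)
Bit 8: prefix='10' -> emit 'c', reset
Bit 9: prefix='1' (no match yet)
Bit 10: prefix='11' (no match yet)
Bit 11: prefix='111' -> emit 'a', reset
Bit 12: prefix='0' -> emit 'f', reset

Answer: fnffcaf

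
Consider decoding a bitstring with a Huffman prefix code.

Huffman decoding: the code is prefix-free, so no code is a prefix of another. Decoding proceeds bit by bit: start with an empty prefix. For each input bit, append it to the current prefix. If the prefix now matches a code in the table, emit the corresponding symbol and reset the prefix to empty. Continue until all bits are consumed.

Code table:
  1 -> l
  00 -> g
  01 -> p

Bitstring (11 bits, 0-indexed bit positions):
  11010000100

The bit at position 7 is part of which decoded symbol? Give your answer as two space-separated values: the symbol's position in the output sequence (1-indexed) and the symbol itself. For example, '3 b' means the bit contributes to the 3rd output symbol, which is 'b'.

Bit 0: prefix='1' -> emit 'l', reset
Bit 1: prefix='1' -> emit 'l', reset
Bit 2: prefix='0' (no match yet)
Bit 3: prefix='01' -> emit 'p', reset
Bit 4: prefix='0' (no match yet)
Bit 5: prefix='00' -> emit 'g', reset
Bit 6: prefix='0' (no match yet)
Bit 7: prefix='00' -> emit 'g', reset
Bit 8: prefix='1' -> emit 'l', reset
Bit 9: prefix='0' (no match yet)
Bit 10: prefix='00' -> emit 'g', reset

Answer: 5 g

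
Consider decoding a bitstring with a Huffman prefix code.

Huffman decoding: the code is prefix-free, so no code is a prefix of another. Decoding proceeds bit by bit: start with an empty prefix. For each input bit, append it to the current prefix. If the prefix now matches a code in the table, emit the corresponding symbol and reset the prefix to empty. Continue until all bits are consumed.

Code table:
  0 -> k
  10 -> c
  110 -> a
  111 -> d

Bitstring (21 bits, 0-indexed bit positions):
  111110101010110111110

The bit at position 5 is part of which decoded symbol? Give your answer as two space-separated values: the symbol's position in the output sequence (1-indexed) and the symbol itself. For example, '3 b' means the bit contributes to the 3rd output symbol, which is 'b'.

Bit 0: prefix='1' (no match yet)
Bit 1: prefix='11' (no match yet)
Bit 2: prefix='111' -> emit 'd', reset
Bit 3: prefix='1' (no match yet)
Bit 4: prefix='11' (no match yet)
Bit 5: prefix='110' -> emit 'a', reset
Bit 6: prefix='1' (no match yet)
Bit 7: prefix='10' -> emit 'c', reset
Bit 8: prefix='1' (no match yet)
Bit 9: prefix='10' -> emit 'c', reset

Answer: 2 a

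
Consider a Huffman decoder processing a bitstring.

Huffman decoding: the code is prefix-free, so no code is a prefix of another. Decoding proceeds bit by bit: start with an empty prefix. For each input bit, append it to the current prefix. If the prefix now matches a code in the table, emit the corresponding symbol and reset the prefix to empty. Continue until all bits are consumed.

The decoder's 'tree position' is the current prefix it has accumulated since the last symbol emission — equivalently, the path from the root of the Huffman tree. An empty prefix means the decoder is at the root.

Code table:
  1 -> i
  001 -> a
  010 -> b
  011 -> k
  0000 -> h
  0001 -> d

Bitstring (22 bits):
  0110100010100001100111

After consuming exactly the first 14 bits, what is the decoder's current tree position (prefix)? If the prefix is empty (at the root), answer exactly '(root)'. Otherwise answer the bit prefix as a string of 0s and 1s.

Bit 0: prefix='0' (no match yet)
Bit 1: prefix='01' (no match yet)
Bit 2: prefix='011' -> emit 'k', reset
Bit 3: prefix='0' (no match yet)
Bit 4: prefix='01' (no match yet)
Bit 5: prefix='010' -> emit 'b', reset
Bit 6: prefix='0' (no match yet)
Bit 7: prefix='00' (no match yet)
Bit 8: prefix='001' -> emit 'a', reset
Bit 9: prefix='0' (no match yet)
Bit 10: prefix='01' (no match yet)
Bit 11: prefix='010' -> emit 'b', reset
Bit 12: prefix='0' (no match yet)
Bit 13: prefix='00' (no match yet)

Answer: 00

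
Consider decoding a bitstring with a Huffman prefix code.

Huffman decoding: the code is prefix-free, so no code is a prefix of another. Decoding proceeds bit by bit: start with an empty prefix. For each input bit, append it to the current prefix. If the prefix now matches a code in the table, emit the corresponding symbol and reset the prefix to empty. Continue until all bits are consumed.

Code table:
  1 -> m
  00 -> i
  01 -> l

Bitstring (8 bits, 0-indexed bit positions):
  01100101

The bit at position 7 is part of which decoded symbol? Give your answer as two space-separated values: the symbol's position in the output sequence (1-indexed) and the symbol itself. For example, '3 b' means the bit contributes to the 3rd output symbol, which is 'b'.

Bit 0: prefix='0' (no match yet)
Bit 1: prefix='01' -> emit 'l', reset
Bit 2: prefix='1' -> emit 'm', reset
Bit 3: prefix='0' (no match yet)
Bit 4: prefix='00' -> emit 'i', reset
Bit 5: prefix='1' -> emit 'm', reset
Bit 6: prefix='0' (no match yet)
Bit 7: prefix='01' -> emit 'l', reset

Answer: 5 l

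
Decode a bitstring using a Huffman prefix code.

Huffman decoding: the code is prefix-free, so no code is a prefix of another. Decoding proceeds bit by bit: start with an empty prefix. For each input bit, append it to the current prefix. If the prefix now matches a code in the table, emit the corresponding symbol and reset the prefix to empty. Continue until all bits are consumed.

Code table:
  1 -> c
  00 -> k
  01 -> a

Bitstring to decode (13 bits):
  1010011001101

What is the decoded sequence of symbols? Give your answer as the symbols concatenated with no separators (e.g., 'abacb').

Bit 0: prefix='1' -> emit 'c', reset
Bit 1: prefix='0' (no match yet)
Bit 2: prefix='01' -> emit 'a', reset
Bit 3: prefix='0' (no match yet)
Bit 4: prefix='00' -> emit 'k', reset
Bit 5: prefix='1' -> emit 'c', reset
Bit 6: prefix='1' -> emit 'c', reset
Bit 7: prefix='0' (no match yet)
Bit 8: prefix='00' -> emit 'k', reset
Bit 9: prefix='1' -> emit 'c', reset
Bit 10: prefix='1' -> emit 'c', reset
Bit 11: prefix='0' (no match yet)
Bit 12: prefix='01' -> emit 'a', reset

Answer: cakcckcca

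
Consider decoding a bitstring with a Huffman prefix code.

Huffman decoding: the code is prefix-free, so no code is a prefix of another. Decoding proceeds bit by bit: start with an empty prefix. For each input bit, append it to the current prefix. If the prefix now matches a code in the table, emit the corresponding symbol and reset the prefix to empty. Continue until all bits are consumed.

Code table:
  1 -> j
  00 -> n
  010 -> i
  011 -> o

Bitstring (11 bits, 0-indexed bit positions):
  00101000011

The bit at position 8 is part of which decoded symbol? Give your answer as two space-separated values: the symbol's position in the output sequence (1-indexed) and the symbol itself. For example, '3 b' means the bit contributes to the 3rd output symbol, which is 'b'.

Bit 0: prefix='0' (no match yet)
Bit 1: prefix='00' -> emit 'n', reset
Bit 2: prefix='1' -> emit 'j', reset
Bit 3: prefix='0' (no match yet)
Bit 4: prefix='01' (no match yet)
Bit 5: prefix='010' -> emit 'i', reset
Bit 6: prefix='0' (no match yet)
Bit 7: prefix='00' -> emit 'n', reset
Bit 8: prefix='0' (no match yet)
Bit 9: prefix='01' (no match yet)
Bit 10: prefix='011' -> emit 'o', reset

Answer: 5 o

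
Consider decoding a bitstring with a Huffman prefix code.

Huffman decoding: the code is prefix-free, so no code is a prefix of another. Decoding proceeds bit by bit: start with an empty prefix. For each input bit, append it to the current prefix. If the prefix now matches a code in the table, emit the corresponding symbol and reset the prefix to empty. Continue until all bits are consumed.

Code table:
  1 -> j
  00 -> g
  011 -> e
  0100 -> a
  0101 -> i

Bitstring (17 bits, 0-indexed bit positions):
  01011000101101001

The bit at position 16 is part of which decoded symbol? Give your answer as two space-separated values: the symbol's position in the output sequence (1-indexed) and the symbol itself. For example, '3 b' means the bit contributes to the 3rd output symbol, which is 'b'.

Answer: 7 j

Derivation:
Bit 0: prefix='0' (no match yet)
Bit 1: prefix='01' (no match yet)
Bit 2: prefix='010' (no match yet)
Bit 3: prefix='0101' -> emit 'i', reset
Bit 4: prefix='1' -> emit 'j', reset
Bit 5: prefix='0' (no match yet)
Bit 6: prefix='00' -> emit 'g', reset
Bit 7: prefix='0' (no match yet)
Bit 8: prefix='01' (no match yet)
Bit 9: prefix='010' (no match yet)
Bit 10: prefix='0101' -> emit 'i', reset
Bit 11: prefix='1' -> emit 'j', reset
Bit 12: prefix='0' (no match yet)
Bit 13: prefix='01' (no match yet)
Bit 14: prefix='010' (no match yet)
Bit 15: prefix='0100' -> emit 'a', reset
Bit 16: prefix='1' -> emit 'j', reset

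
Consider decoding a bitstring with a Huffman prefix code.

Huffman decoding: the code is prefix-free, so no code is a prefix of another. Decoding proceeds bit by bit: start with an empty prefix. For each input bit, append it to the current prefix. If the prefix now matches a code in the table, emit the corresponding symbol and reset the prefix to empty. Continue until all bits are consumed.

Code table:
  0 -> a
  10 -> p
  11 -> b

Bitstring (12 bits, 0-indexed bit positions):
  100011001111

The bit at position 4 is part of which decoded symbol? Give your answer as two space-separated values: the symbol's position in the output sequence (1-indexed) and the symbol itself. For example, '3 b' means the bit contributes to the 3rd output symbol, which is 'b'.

Answer: 4 b

Derivation:
Bit 0: prefix='1' (no match yet)
Bit 1: prefix='10' -> emit 'p', reset
Bit 2: prefix='0' -> emit 'a', reset
Bit 3: prefix='0' -> emit 'a', reset
Bit 4: prefix='1' (no match yet)
Bit 5: prefix='11' -> emit 'b', reset
Bit 6: prefix='0' -> emit 'a', reset
Bit 7: prefix='0' -> emit 'a', reset
Bit 8: prefix='1' (no match yet)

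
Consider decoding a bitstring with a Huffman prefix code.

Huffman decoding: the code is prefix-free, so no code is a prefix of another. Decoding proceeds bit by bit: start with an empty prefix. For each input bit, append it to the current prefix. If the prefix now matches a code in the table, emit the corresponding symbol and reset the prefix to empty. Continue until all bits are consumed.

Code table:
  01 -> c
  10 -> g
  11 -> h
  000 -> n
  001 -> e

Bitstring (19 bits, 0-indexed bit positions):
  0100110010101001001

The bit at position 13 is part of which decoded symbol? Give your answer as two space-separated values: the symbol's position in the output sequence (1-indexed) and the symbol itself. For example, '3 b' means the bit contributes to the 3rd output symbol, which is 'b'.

Bit 0: prefix='0' (no match yet)
Bit 1: prefix='01' -> emit 'c', reset
Bit 2: prefix='0' (no match yet)
Bit 3: prefix='00' (no match yet)
Bit 4: prefix='001' -> emit 'e', reset
Bit 5: prefix='1' (no match yet)
Bit 6: prefix='10' -> emit 'g', reset
Bit 7: prefix='0' (no match yet)
Bit 8: prefix='01' -> emit 'c', reset
Bit 9: prefix='0' (no match yet)
Bit 10: prefix='01' -> emit 'c', reset
Bit 11: prefix='0' (no match yet)
Bit 12: prefix='01' -> emit 'c', reset
Bit 13: prefix='0' (no match yet)
Bit 14: prefix='00' (no match yet)
Bit 15: prefix='001' -> emit 'e', reset
Bit 16: prefix='0' (no match yet)
Bit 17: prefix='00' (no match yet)

Answer: 7 e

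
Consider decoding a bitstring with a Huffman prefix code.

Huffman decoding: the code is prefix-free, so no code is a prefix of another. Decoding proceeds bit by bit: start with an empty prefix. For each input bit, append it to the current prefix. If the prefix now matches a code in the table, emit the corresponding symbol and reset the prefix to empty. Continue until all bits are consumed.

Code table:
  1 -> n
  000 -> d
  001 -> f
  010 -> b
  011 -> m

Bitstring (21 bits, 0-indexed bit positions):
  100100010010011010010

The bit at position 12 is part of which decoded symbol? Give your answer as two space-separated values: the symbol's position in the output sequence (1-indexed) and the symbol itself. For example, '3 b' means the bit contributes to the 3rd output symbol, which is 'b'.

Bit 0: prefix='1' -> emit 'n', reset
Bit 1: prefix='0' (no match yet)
Bit 2: prefix='00' (no match yet)
Bit 3: prefix='001' -> emit 'f', reset
Bit 4: prefix='0' (no match yet)
Bit 5: prefix='00' (no match yet)
Bit 6: prefix='000' -> emit 'd', reset
Bit 7: prefix='1' -> emit 'n', reset
Bit 8: prefix='0' (no match yet)
Bit 9: prefix='00' (no match yet)
Bit 10: prefix='001' -> emit 'f', reset
Bit 11: prefix='0' (no match yet)
Bit 12: prefix='00' (no match yet)
Bit 13: prefix='001' -> emit 'f', reset
Bit 14: prefix='1' -> emit 'n', reset
Bit 15: prefix='0' (no match yet)
Bit 16: prefix='01' (no match yet)

Answer: 6 f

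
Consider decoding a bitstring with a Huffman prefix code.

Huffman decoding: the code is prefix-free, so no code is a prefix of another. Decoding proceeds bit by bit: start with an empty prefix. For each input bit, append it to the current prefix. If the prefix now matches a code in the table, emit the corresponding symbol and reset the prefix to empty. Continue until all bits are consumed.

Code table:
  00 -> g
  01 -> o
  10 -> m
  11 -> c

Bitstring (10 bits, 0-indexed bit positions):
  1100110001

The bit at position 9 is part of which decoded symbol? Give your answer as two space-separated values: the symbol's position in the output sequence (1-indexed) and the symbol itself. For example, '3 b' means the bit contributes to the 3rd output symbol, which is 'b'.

Answer: 5 o

Derivation:
Bit 0: prefix='1' (no match yet)
Bit 1: prefix='11' -> emit 'c', reset
Bit 2: prefix='0' (no match yet)
Bit 3: prefix='00' -> emit 'g', reset
Bit 4: prefix='1' (no match yet)
Bit 5: prefix='11' -> emit 'c', reset
Bit 6: prefix='0' (no match yet)
Bit 7: prefix='00' -> emit 'g', reset
Bit 8: prefix='0' (no match yet)
Bit 9: prefix='01' -> emit 'o', reset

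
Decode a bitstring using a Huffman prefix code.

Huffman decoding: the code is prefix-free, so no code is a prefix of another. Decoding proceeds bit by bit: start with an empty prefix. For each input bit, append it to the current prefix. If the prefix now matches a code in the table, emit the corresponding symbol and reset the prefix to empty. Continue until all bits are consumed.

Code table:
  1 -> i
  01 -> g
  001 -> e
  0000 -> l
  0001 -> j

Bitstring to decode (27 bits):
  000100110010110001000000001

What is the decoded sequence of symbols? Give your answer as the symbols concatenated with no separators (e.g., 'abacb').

Bit 0: prefix='0' (no match yet)
Bit 1: prefix='00' (no match yet)
Bit 2: prefix='000' (no match yet)
Bit 3: prefix='0001' -> emit 'j', reset
Bit 4: prefix='0' (no match yet)
Bit 5: prefix='00' (no match yet)
Bit 6: prefix='001' -> emit 'e', reset
Bit 7: prefix='1' -> emit 'i', reset
Bit 8: prefix='0' (no match yet)
Bit 9: prefix='00' (no match yet)
Bit 10: prefix='001' -> emit 'e', reset
Bit 11: prefix='0' (no match yet)
Bit 12: prefix='01' -> emit 'g', reset
Bit 13: prefix='1' -> emit 'i', reset
Bit 14: prefix='0' (no match yet)
Bit 15: prefix='00' (no match yet)
Bit 16: prefix='000' (no match yet)
Bit 17: prefix='0001' -> emit 'j', reset
Bit 18: prefix='0' (no match yet)
Bit 19: prefix='00' (no match yet)
Bit 20: prefix='000' (no match yet)
Bit 21: prefix='0000' -> emit 'l', reset
Bit 22: prefix='0' (no match yet)
Bit 23: prefix='00' (no match yet)
Bit 24: prefix='000' (no match yet)
Bit 25: prefix='0000' -> emit 'l', reset
Bit 26: prefix='1' -> emit 'i', reset

Answer: jeiegijlli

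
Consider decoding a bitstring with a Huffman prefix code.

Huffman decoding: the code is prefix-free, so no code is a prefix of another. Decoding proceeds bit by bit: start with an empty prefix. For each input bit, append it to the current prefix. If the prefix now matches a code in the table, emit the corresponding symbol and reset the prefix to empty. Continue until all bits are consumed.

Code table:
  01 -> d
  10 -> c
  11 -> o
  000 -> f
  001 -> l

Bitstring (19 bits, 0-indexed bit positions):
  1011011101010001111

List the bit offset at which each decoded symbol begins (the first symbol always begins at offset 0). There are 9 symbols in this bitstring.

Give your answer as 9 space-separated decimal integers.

Answer: 0 2 4 6 8 10 12 15 17

Derivation:
Bit 0: prefix='1' (no match yet)
Bit 1: prefix='10' -> emit 'c', reset
Bit 2: prefix='1' (no match yet)
Bit 3: prefix='11' -> emit 'o', reset
Bit 4: prefix='0' (no match yet)
Bit 5: prefix='01' -> emit 'd', reset
Bit 6: prefix='1' (no match yet)
Bit 7: prefix='11' -> emit 'o', reset
Bit 8: prefix='0' (no match yet)
Bit 9: prefix='01' -> emit 'd', reset
Bit 10: prefix='0' (no match yet)
Bit 11: prefix='01' -> emit 'd', reset
Bit 12: prefix='0' (no match yet)
Bit 13: prefix='00' (no match yet)
Bit 14: prefix='000' -> emit 'f', reset
Bit 15: prefix='1' (no match yet)
Bit 16: prefix='11' -> emit 'o', reset
Bit 17: prefix='1' (no match yet)
Bit 18: prefix='11' -> emit 'o', reset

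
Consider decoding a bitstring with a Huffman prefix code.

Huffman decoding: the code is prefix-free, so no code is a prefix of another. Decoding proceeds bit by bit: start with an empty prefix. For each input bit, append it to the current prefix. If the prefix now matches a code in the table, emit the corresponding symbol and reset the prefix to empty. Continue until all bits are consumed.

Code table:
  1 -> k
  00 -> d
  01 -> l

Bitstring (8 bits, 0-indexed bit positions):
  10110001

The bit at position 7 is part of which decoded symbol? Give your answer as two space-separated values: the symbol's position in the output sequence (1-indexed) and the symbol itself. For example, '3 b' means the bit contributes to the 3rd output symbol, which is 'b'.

Bit 0: prefix='1' -> emit 'k', reset
Bit 1: prefix='0' (no match yet)
Bit 2: prefix='01' -> emit 'l', reset
Bit 3: prefix='1' -> emit 'k', reset
Bit 4: prefix='0' (no match yet)
Bit 5: prefix='00' -> emit 'd', reset
Bit 6: prefix='0' (no match yet)
Bit 7: prefix='01' -> emit 'l', reset

Answer: 5 l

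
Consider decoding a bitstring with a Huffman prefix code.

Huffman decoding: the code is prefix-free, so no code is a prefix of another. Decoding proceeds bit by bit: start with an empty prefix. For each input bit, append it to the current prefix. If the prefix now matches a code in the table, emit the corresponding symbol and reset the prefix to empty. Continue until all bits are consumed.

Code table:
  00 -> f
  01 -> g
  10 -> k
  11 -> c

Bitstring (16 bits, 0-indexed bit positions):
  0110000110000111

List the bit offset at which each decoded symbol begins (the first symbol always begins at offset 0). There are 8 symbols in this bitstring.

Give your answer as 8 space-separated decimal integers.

Answer: 0 2 4 6 8 10 12 14

Derivation:
Bit 0: prefix='0' (no match yet)
Bit 1: prefix='01' -> emit 'g', reset
Bit 2: prefix='1' (no match yet)
Bit 3: prefix='10' -> emit 'k', reset
Bit 4: prefix='0' (no match yet)
Bit 5: prefix='00' -> emit 'f', reset
Bit 6: prefix='0' (no match yet)
Bit 7: prefix='01' -> emit 'g', reset
Bit 8: prefix='1' (no match yet)
Bit 9: prefix='10' -> emit 'k', reset
Bit 10: prefix='0' (no match yet)
Bit 11: prefix='00' -> emit 'f', reset
Bit 12: prefix='0' (no match yet)
Bit 13: prefix='01' -> emit 'g', reset
Bit 14: prefix='1' (no match yet)
Bit 15: prefix='11' -> emit 'c', reset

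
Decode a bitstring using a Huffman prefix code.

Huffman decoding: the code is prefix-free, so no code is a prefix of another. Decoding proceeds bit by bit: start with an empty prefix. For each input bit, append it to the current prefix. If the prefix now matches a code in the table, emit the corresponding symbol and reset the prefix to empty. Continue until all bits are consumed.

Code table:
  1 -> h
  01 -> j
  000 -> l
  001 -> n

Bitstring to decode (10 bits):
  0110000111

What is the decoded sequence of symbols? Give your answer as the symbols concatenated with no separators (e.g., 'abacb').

Answer: jhljhh

Derivation:
Bit 0: prefix='0' (no match yet)
Bit 1: prefix='01' -> emit 'j', reset
Bit 2: prefix='1' -> emit 'h', reset
Bit 3: prefix='0' (no match yet)
Bit 4: prefix='00' (no match yet)
Bit 5: prefix='000' -> emit 'l', reset
Bit 6: prefix='0' (no match yet)
Bit 7: prefix='01' -> emit 'j', reset
Bit 8: prefix='1' -> emit 'h', reset
Bit 9: prefix='1' -> emit 'h', reset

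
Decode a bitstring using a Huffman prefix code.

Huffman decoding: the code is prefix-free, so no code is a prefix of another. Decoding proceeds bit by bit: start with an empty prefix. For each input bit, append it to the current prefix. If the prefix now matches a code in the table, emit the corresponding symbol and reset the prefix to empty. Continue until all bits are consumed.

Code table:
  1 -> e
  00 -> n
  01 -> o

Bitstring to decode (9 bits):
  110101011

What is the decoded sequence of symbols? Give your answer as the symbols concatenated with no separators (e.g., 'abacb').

Answer: eeoooe

Derivation:
Bit 0: prefix='1' -> emit 'e', reset
Bit 1: prefix='1' -> emit 'e', reset
Bit 2: prefix='0' (no match yet)
Bit 3: prefix='01' -> emit 'o', reset
Bit 4: prefix='0' (no match yet)
Bit 5: prefix='01' -> emit 'o', reset
Bit 6: prefix='0' (no match yet)
Bit 7: prefix='01' -> emit 'o', reset
Bit 8: prefix='1' -> emit 'e', reset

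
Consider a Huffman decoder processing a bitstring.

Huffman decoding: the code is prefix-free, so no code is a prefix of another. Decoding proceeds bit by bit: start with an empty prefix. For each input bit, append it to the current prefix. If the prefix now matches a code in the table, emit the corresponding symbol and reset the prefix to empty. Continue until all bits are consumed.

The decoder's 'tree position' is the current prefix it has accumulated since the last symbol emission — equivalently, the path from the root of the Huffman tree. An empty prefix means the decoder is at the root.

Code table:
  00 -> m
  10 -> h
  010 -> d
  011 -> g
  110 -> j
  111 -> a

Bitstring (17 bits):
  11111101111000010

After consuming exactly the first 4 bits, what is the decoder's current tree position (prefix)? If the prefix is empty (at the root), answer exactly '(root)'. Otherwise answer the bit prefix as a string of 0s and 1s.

Bit 0: prefix='1' (no match yet)
Bit 1: prefix='11' (no match yet)
Bit 2: prefix='111' -> emit 'a', reset
Bit 3: prefix='1' (no match yet)

Answer: 1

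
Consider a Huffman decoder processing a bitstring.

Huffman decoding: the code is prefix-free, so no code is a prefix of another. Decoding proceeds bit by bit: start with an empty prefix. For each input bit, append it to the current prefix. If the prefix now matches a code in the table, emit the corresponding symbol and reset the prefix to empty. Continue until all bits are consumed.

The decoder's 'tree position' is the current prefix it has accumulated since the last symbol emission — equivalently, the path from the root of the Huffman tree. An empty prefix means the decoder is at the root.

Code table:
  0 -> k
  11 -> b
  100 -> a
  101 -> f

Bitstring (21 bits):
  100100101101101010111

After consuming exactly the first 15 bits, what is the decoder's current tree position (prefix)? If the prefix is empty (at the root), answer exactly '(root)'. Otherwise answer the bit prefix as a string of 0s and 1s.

Answer: (root)

Derivation:
Bit 0: prefix='1' (no match yet)
Bit 1: prefix='10' (no match yet)
Bit 2: prefix='100' -> emit 'a', reset
Bit 3: prefix='1' (no match yet)
Bit 4: prefix='10' (no match yet)
Bit 5: prefix='100' -> emit 'a', reset
Bit 6: prefix='1' (no match yet)
Bit 7: prefix='10' (no match yet)
Bit 8: prefix='101' -> emit 'f', reset
Bit 9: prefix='1' (no match yet)
Bit 10: prefix='10' (no match yet)
Bit 11: prefix='101' -> emit 'f', reset
Bit 12: prefix='1' (no match yet)
Bit 13: prefix='10' (no match yet)
Bit 14: prefix='101' -> emit 'f', reset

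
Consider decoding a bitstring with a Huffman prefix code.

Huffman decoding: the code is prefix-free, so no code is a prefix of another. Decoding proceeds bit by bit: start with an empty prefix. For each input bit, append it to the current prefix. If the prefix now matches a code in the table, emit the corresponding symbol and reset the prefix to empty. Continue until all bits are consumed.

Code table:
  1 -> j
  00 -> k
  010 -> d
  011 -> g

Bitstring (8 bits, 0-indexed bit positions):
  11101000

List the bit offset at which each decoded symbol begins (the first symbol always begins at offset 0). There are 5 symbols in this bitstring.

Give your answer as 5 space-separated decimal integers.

Bit 0: prefix='1' -> emit 'j', reset
Bit 1: prefix='1' -> emit 'j', reset
Bit 2: prefix='1' -> emit 'j', reset
Bit 3: prefix='0' (no match yet)
Bit 4: prefix='01' (no match yet)
Bit 5: prefix='010' -> emit 'd', reset
Bit 6: prefix='0' (no match yet)
Bit 7: prefix='00' -> emit 'k', reset

Answer: 0 1 2 3 6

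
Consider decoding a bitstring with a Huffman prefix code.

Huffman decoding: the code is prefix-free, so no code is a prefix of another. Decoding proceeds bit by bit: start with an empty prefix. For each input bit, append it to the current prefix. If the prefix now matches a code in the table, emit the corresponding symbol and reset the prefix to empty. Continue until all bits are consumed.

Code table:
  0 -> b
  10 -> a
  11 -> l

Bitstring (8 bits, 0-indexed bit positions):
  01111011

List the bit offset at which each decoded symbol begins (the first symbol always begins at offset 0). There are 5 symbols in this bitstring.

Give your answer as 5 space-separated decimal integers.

Answer: 0 1 3 5 6

Derivation:
Bit 0: prefix='0' -> emit 'b', reset
Bit 1: prefix='1' (no match yet)
Bit 2: prefix='11' -> emit 'l', reset
Bit 3: prefix='1' (no match yet)
Bit 4: prefix='11' -> emit 'l', reset
Bit 5: prefix='0' -> emit 'b', reset
Bit 6: prefix='1' (no match yet)
Bit 7: prefix='11' -> emit 'l', reset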